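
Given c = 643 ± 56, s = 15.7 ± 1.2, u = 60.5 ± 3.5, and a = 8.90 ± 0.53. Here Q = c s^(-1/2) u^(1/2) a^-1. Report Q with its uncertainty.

Each factor contributes (exponent × relative error)² to (δQ/Q)²:
  (1·δc/c)² = (1×0.0871)² = 0.00758;  (−½·δs/s)² = (-0.5×0.0764)² = 0.00146;  (½·δu/u)² = (0.5×0.0579)² = 0.000837;  (-1·δa/a)² = (-1×0.0596)² = 0.00355
δQ/Q = √(0.0134) = 0.116
Q = 142, so δQ = 0.116 × 142 = 16.4.

142 ± 16.4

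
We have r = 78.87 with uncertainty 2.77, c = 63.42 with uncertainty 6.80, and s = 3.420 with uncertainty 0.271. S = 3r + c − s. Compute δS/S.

Sums and differences: (δS)² = Σ (cᵢ δxᵢ)².
  (3·δr)² = 69.1;  (δc)² = 46.2;  (δs)² = 0.0734
δS = √(115) = 10.7
S = 296.6, so δS/S = 10.7/296.6 = 0.0362.

0.0362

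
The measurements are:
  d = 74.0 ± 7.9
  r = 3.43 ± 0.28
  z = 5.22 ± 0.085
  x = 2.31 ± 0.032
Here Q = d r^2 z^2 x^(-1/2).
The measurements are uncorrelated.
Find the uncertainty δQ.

3090

Products/powers → add relative errors in quadrature, weighted by exponent:
  (1·δd/d)² = (1×0.107)² = 0.0114;  (2·δr/r)² = (2×0.0816)² = 0.0267;  (2·δz/z)² = (2×0.0163)² = 0.00106;  (−½·δx/x)² = (-0.5×0.0139)² = 4.8e-05
δQ/Q = √(0.0392) = 0.198
Q = 15600, so δQ = 0.198 × 15600 = 3090.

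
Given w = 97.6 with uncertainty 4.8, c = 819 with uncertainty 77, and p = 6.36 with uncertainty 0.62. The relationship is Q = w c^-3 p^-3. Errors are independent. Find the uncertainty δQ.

Each factor contributes (exponent × relative error)² to (δQ/Q)²:
  (1·δw/w)² = (1×0.0492)² = 0.00242;  (-3·δc/c)² = (-3×0.0940)² = 0.0796;  (-3·δp/p)² = (-3×0.0975)² = 0.0855
δQ/Q = √(0.168) = 0.409
Q = 6.91e-10, so δQ = 0.409 × 6.91e-10 = 2.83e-10.

2.83e-10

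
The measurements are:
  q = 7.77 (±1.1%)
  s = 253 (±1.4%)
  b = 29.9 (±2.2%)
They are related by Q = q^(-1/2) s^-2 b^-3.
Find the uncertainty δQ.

Relative error in a monomial: (δQ/Q)² = Σ (nᵢ · δxᵢ/xᵢ)².
  (−½·δq/q)² = (-0.5×0.0110)² = 3.03e-05;  (-2·δs/s)² = (-2×0.0140)² = 0.000784;  (-3·δb/b)² = (-3×0.0220)² = 0.00436
δQ/Q = √(0.00517) = 0.0719
Q = 2.1e-10, so δQ = 0.0719 × 2.1e-10 = 1.51e-11.

1.51e-11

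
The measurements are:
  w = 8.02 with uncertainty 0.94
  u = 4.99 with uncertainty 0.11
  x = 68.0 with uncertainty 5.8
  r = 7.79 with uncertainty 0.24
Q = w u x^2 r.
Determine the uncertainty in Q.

Since Q is a product/quotient, work with relative uncertainties:
  (1·δw/w)² = (1×0.117)² = 0.0137;  (1·δu/u)² = (1×0.0220)² = 0.000486;  (2·δx/x)² = (2×0.0853)² = 0.0291;  (1·δr/r)² = (1×0.0308)² = 0.000949
δQ/Q = √(0.0443) = 0.210
Q = 1.44e+06, so δQ = 0.210 × 1.44e+06 = 3.03e+05.

3.03e+05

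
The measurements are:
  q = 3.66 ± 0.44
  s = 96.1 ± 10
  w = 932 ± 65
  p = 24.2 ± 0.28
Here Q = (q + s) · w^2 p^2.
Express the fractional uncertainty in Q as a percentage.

Let u = q + s = 99.8. δu = √(δq² + δs²) = √(0.194 + 100) = 10.0, so δu/u = 0.100.
Q is then a monomial in u, w, p:
δQ/Q = √((δu/u)² + (2·δw/w)² + (2·δp/p)²) = √(0.0101 + 0.0195 + 0.000535) = 0.173

17.3%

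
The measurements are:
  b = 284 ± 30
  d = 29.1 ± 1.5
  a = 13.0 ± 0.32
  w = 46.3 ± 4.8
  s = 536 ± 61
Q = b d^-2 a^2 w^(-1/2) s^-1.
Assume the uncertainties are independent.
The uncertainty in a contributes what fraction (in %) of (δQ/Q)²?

(δQ/Q)² = (1·δb/b)² + (-2·δd/d)² + (2·δa/a)² + (−½·δw/w)² + (-1·δs/s)²
  b term: (1×0.106)² = 0.0112
  d term: (-2×0.0515)² = 0.0106
  a term: (2×0.0246)² = 0.00242
  w term: (-0.5×0.104)² = 0.00269
  s term: (-1×0.114)² = 0.0130
Total = 0.0398. Share from a = 0.00242/0.0398 = 0.0608.

6.08%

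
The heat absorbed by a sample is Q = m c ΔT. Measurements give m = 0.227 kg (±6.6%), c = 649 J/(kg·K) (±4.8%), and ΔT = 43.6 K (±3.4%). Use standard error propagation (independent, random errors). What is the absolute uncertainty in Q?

Relative error in a monomial: (δQ/Q)² = Σ (nᵢ · δxᵢ/xᵢ)².
  (1·δm/m)² = (1×0.0660)² = 0.00436;  (1·δc/c)² = (1×0.0480)² = 0.00230;  (1·δΔT/ΔT)² = (1×0.0340)² = 0.00116
δQ/Q = √(0.00782) = 0.0884
Q = 6420 J, so δQ = 0.0884 × 6420 = 568 J.

568 J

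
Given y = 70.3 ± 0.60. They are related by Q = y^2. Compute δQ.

Q ∝ y^2, so δQ/Q = |2| · δy/y = 2 × 0.00853 = 0.0171.
Q = 4940, so δQ = 0.0171 × 4940 = 84.4.

84.4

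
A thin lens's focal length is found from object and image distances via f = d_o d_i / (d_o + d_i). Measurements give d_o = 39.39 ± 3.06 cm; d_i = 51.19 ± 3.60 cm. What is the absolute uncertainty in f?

1.19 cm

∂f/∂d_o = (d_i/(d_o+d_i))² = 0.319;  ∂f/∂d_i = (d_o/(d_o+d_i))² = 0.189
δf = √((∂f/∂d_o · δd_o)² + (∂f/∂d_i · δd_i)²) = √(0.955 + 0.463) = 1.19 cm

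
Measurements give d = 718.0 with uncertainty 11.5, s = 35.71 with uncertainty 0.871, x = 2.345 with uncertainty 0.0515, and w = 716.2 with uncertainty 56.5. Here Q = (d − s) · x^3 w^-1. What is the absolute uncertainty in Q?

Let u = d − s = 682.3. δu = √(δd² + δs²) = √(132 + 0.759) = 11.5, so δu/u = 0.0169.
Q is then a monomial in u, x, w:
δQ/Q = √((δu/u)² + (3·δx/x)² + (-1·δw/w)²) = √(0.000286 + 0.00434 + 0.00622) = 0.104
Q = 12.28, so δQ = 0.104 × 12.28 = 1.28.

1.28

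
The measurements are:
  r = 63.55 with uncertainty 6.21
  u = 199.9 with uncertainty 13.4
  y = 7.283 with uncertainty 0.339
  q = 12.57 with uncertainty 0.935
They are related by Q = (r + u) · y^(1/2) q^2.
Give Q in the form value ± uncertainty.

Let w = r + u = 263.4. δw = √(δr² + δu²) = √(38.6 + 180) = 14.8, so δw/w = 0.0561.
Q is then a monomial in w, y, q:
δQ/Q = √((δw/w)² + (½·δy/y)² + (2·δq/q)²) = √(0.00314 + 0.000542 + 0.0221) = 0.161
Q = 112300, so δQ = 0.161 × 112300 = 18000.

112300 ± 18000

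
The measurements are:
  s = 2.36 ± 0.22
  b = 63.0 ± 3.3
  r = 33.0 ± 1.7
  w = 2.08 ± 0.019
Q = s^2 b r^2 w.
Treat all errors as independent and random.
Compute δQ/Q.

0.220

Since Q is a product/quotient, work with relative uncertainties:
  (2·δs/s)² = (2×0.0932)² = 0.0348;  (1·δb/b)² = (1×0.0524)² = 0.00274;  (2·δr/r)² = (2×0.0515)² = 0.0106;  (1·δw/w)² = (1×0.00913)² = 8.34e-05
δQ/Q = √(0.0482) = 0.220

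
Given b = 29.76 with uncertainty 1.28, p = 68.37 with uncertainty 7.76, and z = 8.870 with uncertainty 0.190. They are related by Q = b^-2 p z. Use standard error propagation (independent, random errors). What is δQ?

0.0986

For a monomial Q ∝ b^-2, p, z, fractional errors add in quadrature:
  (-2·δb/b)² = (-2×0.0430)² = 0.00740;  (1·δp/p)² = (1×0.114)² = 0.0129;  (1·δz/z)² = (1×0.0214)² = 0.000459
δQ/Q = √(0.0207) = 0.144
Q = 0.6847, so δQ = 0.144 × 0.6847 = 0.0986.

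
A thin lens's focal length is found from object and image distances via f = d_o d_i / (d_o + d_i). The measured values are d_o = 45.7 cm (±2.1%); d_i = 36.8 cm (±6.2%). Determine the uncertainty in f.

0.726 cm

∂f/∂d_o = (d_i/(d_o+d_i))² = 0.199;  ∂f/∂d_i = (d_o/(d_o+d_i))² = 0.307
δf = √((∂f/∂d_o · δd_o)² + (∂f/∂d_i · δd_i)²) = √(0.0365 + 0.490) = 0.726 cm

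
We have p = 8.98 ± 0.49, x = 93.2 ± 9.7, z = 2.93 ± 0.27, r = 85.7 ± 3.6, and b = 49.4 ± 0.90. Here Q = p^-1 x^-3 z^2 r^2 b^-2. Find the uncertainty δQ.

Products/powers → add relative errors in quadrature, weighted by exponent:
  (-1·δp/p)² = (-1×0.0546)² = 0.00298;  (-3·δx/x)² = (-3×0.104)² = 0.0975;  (2·δz/z)² = (2×0.0922)² = 0.0340;  (2·δr/r)² = (2×0.0420)² = 0.00706;  (-2·δb/b)² = (-2×0.0182)² = 0.00133
δQ/Q = √(0.143) = 0.378
Q = 3.55e-06, so δQ = 0.378 × 3.55e-06 = 1.34e-06.

1.34e-06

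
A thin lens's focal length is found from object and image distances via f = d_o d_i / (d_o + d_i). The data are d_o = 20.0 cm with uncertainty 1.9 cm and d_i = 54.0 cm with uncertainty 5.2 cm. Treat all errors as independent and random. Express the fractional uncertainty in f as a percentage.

7.40%

∂f/∂d_o = (d_i/(d_o+d_i))² = 0.533;  ∂f/∂d_i = (d_o/(d_o+d_i))² = 0.0730
δf = √((∂f/∂d_o · δd_o)² + (∂f/∂d_i · δd_i)²) = √(1.02 + 0.144) = 1.08 cm
f = 14.6 cm, so δf/f = 1.08/14.6 = 0.0740.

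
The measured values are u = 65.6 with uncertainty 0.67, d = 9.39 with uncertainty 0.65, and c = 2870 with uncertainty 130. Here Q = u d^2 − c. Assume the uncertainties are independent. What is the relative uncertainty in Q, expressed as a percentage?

Let p = u·d^2 = 5780. δp/p = √((1·δu/u)² + (2·δd/d)²) = √(0.000104 + 0.0192) = 0.139, so δp = 803.
Q = p − c: δQ = √(δp² + δc²) = √(6.45e+05 + 16900) = 813
Q = 2910, so δQ/Q = 813/2910 = 0.279.

27.9%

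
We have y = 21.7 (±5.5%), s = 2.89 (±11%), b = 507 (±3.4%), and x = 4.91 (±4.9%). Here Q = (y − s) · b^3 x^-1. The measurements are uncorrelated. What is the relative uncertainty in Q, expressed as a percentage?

Let u = y − s = 18.8. δu = √(δy² + δs²) = √(1.42 + 0.101) = 1.24, so δu/u = 0.0657.
Q is then a monomial in u, b, x:
δQ/Q = √((δu/u)² + (3·δb/b)² + (-1·δx/x)²) = √(0.00431 + 0.0104 + 0.00240) = 0.131

13.1%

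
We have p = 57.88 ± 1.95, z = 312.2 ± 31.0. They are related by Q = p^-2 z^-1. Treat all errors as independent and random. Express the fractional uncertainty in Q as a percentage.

Relative error in a monomial: (δQ/Q)² = Σ (nᵢ · δxᵢ/xᵢ)².
  (-2·δp/p)² = (-2×0.0337)² = 0.00454;  (-1·δz/z)² = (-1×0.0993)² = 0.00986
δQ/Q = √(0.0144) = 0.120

12.0%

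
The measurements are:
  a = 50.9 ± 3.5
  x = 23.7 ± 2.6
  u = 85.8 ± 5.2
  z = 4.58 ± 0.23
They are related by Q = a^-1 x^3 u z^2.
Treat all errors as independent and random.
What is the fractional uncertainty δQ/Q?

Relative error in a monomial: (δQ/Q)² = Σ (nᵢ · δxᵢ/xᵢ)².
  (-1·δa/a)² = (-1×0.0688)² = 0.00473;  (3·δx/x)² = (3×0.110)² = 0.108;  (1·δu/u)² = (1×0.0606)² = 0.00367;  (2·δz/z)² = (2×0.0502)² = 0.0101
δQ/Q = √(0.127) = 0.356

0.356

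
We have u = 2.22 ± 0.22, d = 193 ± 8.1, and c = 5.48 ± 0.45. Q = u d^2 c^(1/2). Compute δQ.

26400

Since Q is a product/quotient, work with relative uncertainties:
  (1·δu/u)² = (1×0.0991)² = 0.00982;  (2·δd/d)² = (2×0.0420)² = 0.00705;  (½·δc/c)² = (0.5×0.0821)² = 0.00169
δQ/Q = √(0.0186) = 0.136
Q = 1.94e+05, so δQ = 0.136 × 1.94e+05 = 26400.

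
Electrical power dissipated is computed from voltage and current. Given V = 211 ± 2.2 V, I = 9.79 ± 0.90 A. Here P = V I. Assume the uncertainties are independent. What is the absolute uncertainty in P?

For a monomial P ∝ V, I, fractional errors add in quadrature:
  (1·δV/V)² = (1×0.0104)² = 0.000109;  (1·δI/I)² = (1×0.0919)² = 0.00845
δP/P = √(0.00856) = 0.0925
P = 2070 W, so δP = 0.0925 × 2070 = 191 W.

191 W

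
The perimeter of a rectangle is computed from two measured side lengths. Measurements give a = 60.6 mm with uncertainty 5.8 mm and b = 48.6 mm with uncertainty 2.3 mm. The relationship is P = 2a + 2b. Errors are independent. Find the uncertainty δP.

12.5 mm

For a sum/difference, combine absolute errors in quadrature:
  (2·δa)² = 135;  (2·δb)² = 21.2
δP = √(156) = 12.5 mm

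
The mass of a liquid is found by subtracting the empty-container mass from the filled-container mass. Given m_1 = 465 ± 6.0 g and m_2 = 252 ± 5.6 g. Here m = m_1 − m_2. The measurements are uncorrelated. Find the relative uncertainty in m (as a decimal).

0.0385

For a sum/difference, combine absolute errors in quadrature:
  (δm_1)² = 36.0;  (δm_2)² = 31.4
δm = √(67.4) = 8.21 g
m = 213 g, so δm/m = 8.21/213 = 0.0385.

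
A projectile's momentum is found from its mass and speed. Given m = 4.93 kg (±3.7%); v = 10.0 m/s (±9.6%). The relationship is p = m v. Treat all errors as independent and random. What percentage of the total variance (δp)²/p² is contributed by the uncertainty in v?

(δp/p)² = (1·δm/m)² + (1·δv/v)²
  m term: (1×0.0370)² = 0.00137
  v term: (1×0.0960)² = 0.00922
Total = 0.0106. Share from v = 0.00922/0.0106 = 0.871.

87.1%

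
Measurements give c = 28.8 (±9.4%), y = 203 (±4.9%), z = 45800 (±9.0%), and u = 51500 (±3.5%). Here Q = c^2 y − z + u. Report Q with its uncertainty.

(1.74 ± 0.330) × 10^5

Let p = c^2·y = 1.68e+05. δp/p = √((2·δc/c)² + (1·δy/y)²) = √(0.0353 + 0.00240) = 0.194, so δp = 32700.
Q = p − z + u: δQ = √(δp² + δz² + δu²) = √(1.07e+09 + 1.7e+07 + 3.25e+06) = 33000
Q = 1.74e+05.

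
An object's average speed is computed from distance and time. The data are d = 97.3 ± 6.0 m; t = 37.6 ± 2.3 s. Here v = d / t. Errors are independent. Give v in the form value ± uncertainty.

2.59 ± 0.225 m/s

v is a product of powers, so relative uncertainties combine in quadrature:
  (1·δd/d)² = (1×0.0617)² = 0.00380;  (-1·δt/t)² = (-1×0.0612)² = 0.00374
δv/v = √(0.00754) = 0.0869
v = 2.59 m/s, so δv = 0.0869 × 2.59 = 0.225 m/s.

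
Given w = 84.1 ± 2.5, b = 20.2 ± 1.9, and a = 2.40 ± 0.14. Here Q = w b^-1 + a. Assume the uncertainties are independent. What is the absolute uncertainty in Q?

Let p = w·b^-1 = 4.16. δp/p = √((1·δw/w)² + (-1·δb/b)²) = √(0.000884 + 0.00885) = 0.0986, so δp = 0.411.
Q = p + a: δQ = √(δp² + δa²) = √(0.169 + 0.0196) = 0.434

0.434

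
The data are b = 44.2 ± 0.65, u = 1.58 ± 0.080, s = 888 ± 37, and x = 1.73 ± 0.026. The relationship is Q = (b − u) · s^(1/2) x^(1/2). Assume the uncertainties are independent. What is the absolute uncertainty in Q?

Let w = b − u = 42.6. δw = √(δb² + δu²) = √(0.423 + 0.00640) = 0.655, so δw/w = 0.0154.
Q is then a monomial in w, s, x:
δQ/Q = √((δw/w)² + (½·δs/s)² + (½·δx/x)²) = √(0.000236 + 0.000434 + 5.65e-05) = 0.0270
Q = 1670, so δQ = 0.0270 × 1670 = 45.0.

45.0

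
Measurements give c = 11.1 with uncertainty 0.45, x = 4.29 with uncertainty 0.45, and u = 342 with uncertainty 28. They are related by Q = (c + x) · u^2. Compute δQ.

3.04e+05

Let w = c + x = 15.4. δw = √(δc² + δx²) = √(0.203 + 0.203) = 0.636, so δw/w = 0.0414.
Q is then a monomial in w, u:
δQ/Q = √((δw/w)² + (2·δu/u)²) = √(0.00171 + 0.0268) = 0.169
Q = 1.8e+06, so δQ = 0.169 × 1.8e+06 = 3.04e+05.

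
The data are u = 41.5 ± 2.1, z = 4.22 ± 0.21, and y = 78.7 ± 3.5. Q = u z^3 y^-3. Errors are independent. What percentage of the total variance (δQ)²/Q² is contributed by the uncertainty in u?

(δQ/Q)² = (1·δu/u)² + (3·δz/z)² + (-3·δy/y)²
  u term: (1×0.0506)² = 0.00256
  z term: (3×0.0498)² = 0.0223
  y term: (-3×0.0445)² = 0.0178
Total = 0.0426. Share from u = 0.00256/0.0426 = 0.0600.

6.00%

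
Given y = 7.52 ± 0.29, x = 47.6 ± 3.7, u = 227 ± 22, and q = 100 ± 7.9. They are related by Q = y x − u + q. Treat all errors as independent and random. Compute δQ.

Let p = y·x = 358. δp/p = √((1·δy/y)² + (1·δx/x)²) = √(0.00149 + 0.00604) = 0.0868, so δp = 31.1.
Q = p − u + q: δQ = √(δp² + δu² + δq²) = √(965 + 484 + 62.4) = 38.9

38.9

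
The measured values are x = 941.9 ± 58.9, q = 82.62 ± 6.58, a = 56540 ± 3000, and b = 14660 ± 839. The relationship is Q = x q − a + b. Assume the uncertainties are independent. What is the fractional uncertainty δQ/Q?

0.236

Let p = x·q = 77820. δp/p = √((1·δx/x)² + (1·δq/q)²) = √(0.00391 + 0.00634) = 0.101, so δp = 7880.
Q = p − a + b: δQ = √(δp² + δa² + δb²) = √(6.21e+07 + 9e+06 + 7.04e+05) = 8470
Q = 35940, so δQ/Q = 8470/35940 = 0.236.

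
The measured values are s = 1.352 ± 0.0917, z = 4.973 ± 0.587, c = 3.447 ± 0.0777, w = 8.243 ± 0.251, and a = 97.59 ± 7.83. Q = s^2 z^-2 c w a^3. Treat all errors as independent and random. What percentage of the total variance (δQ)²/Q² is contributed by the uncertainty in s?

13.8%

(δQ/Q)² = (2·δs/s)² + (-2·δz/z)² + (1·δc/c)² + (1·δw/w)² + (3·δa/a)²
  s term: (2×0.0678)² = 0.0184
  z term: (-2×0.118)² = 0.0557
  c term: (1×0.0225)² = 0.000508
  w term: (1×0.0305)² = 0.000927
  a term: (3×0.0802)² = 0.0579
Total = 0.134. Share from s = 0.0184/0.134 = 0.138.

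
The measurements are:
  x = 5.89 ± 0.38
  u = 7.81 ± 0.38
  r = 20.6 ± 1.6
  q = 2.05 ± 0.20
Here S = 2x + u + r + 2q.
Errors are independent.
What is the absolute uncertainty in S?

S is a linear combination, so absolute uncertainties add in quadrature:
  (2·δx)² = 0.578;  (δu)² = 0.144;  (δr)² = 2.56;  (2·δq)² = 0.160
δS = √(3.44) = 1.86

1.86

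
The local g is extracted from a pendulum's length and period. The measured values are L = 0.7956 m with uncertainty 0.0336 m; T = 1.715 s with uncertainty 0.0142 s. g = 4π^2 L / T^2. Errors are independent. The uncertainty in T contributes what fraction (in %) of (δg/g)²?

13.3%

(δg/g)² = (1·δL/L)² + (-2·δT/T)²
  L term: (1×0.0422)² = 0.00178
  T term: (-2×0.00828)² = 0.000274
Total = 0.00206. Share from T = 0.000274/0.00206 = 0.133.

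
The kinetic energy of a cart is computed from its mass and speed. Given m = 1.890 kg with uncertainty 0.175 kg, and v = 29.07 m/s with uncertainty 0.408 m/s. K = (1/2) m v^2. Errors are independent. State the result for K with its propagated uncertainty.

798.6 ± 77.3 J

Products/powers → add relative errors in quadrature, weighted by exponent:
  (1·δm/m)² = (1×0.0926)² = 0.00857;  (2·δv/v)² = (2×0.0140)² = 0.000788
δK/K = √(0.00936) = 0.0968
K = 798.6 J, so δK = 0.0968 × 798.6 = 77.3 J.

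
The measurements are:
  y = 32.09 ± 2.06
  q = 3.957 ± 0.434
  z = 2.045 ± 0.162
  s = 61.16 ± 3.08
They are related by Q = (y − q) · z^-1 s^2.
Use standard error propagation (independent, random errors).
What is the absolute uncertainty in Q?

7640

Let u = y − q = 28.13. δu = √(δy² + δq²) = √(4.24 + 0.188) = 2.11, so δu/u = 0.0748.
Q is then a monomial in u, z, s:
δQ/Q = √((δu/u)² + (-1·δz/z)² + (2·δs/s)²) = √(0.00560 + 0.00628 + 0.0101) = 0.148
Q = 51460, so δQ = 0.148 × 51460 = 7640.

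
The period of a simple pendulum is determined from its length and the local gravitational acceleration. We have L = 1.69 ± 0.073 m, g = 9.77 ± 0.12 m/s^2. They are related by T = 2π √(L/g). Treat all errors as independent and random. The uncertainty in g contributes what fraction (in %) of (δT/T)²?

7.48%

(δT/T)² = (½·δL/L)² + (−½·δg/g)²
  L term: (0.5×0.0432)² = 0.000466
  g term: (-0.5×0.0123)² = 3.77e-05
Total = 0.000504. Share from g = 3.77e-05/0.000504 = 0.0748.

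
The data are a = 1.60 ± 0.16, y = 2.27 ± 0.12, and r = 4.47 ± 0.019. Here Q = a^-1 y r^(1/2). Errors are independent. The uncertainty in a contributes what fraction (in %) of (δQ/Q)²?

(δQ/Q)² = (-1·δa/a)² + (1·δy/y)² + (½·δr/r)²
  a term: (-1×0.100)² = 0.0100
  y term: (1×0.0529)² = 0.00279
  r term: (0.5×0.00425)² = 4.52e-06
Total = 0.0128. Share from a = 0.0100/0.0128 = 0.781.

78.1%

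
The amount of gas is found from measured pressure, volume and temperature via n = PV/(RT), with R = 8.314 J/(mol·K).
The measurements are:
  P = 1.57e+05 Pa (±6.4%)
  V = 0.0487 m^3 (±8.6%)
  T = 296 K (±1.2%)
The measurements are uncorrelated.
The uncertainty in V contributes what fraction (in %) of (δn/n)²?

(δn/n)² = (1·δP/P)² + (1·δV/V)² + (-1·δT/T)²
  P term: (1×0.0640)² = 0.00410
  V term: (1×0.0860)² = 0.00740
  T term: (-1×0.0120)² = 0.000144
Total = 0.0116. Share from V = 0.00740/0.0116 = 0.636.

63.6%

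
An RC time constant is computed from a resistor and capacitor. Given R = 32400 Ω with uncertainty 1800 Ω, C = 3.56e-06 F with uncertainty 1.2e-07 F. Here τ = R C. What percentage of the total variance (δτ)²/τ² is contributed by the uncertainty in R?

(δτ/τ)² = (1·δR/R)² + (1·δC/C)²
  R term: (1×0.0556)² = 0.00309
  C term: (1×0.0337)² = 0.00114
Total = 0.00422. Share from R = 0.00309/0.00422 = 0.731.

73.1%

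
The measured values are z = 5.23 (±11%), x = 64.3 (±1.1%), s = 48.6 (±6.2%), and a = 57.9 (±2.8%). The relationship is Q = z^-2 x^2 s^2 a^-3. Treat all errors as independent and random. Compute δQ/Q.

0.267

Relative error in a monomial: (δQ/Q)² = Σ (nᵢ · δxᵢ/xᵢ)².
  (-2·δz/z)² = (-2×0.110)² = 0.0484;  (2·δx/x)² = (2×0.0110)² = 0.000484;  (2·δs/s)² = (2×0.0620)² = 0.0154;  (-3·δa/a)² = (-3×0.0280)² = 0.00706
δQ/Q = √(0.0713) = 0.267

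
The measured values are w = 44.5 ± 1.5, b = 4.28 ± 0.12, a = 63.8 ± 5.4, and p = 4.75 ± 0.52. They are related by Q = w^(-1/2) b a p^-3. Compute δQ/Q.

0.341

Since Q is a product/quotient, work with relative uncertainties:
  (−½·δw/w)² = (-0.5×0.0337)² = 0.000284;  (1·δb/b)² = (1×0.0280)² = 0.000786;  (1·δa/a)² = (1×0.0846)² = 0.00716;  (-3·δp/p)² = (-3×0.109)² = 0.108
δQ/Q = √(0.116) = 0.341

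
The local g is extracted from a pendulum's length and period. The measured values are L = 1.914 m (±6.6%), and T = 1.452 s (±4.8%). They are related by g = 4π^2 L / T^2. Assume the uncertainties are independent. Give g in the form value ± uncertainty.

Products/powers → add relative errors in quadrature, weighted by exponent:
  (1·δL/L)² = (1×0.0660)² = 0.00436;  (-2·δT/T)² = (-2×0.0480)² = 0.00922
δg/g = √(0.0136) = 0.116
g = 35.84 m/s^2, so δg = 0.116 × 35.84 = 4.18 m/s^2.

35.84 ± 4.18 m/s^2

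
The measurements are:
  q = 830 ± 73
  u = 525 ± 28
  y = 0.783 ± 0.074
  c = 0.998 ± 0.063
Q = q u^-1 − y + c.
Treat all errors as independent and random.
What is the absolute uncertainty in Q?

Let p = q·u^-1 = 1.58. δp/p = √((1·δq/q)² + (-1·δu/u)²) = √(0.00774 + 0.00284) = 0.103, so δp = 0.163.
Q = p − y + c: δQ = √(δp² + δy² + δc²) = √(0.0264 + 0.00548 + 0.00397) = 0.189

0.189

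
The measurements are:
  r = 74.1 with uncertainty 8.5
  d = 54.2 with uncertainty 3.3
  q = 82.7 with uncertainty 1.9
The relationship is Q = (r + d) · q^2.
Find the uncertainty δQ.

74300

Let u = r + d = 128. δu = √(δr² + δd²) = √(72.2 + 10.9) = 9.12, so δu/u = 0.0711.
Q is then a monomial in u, q:
δQ/Q = √((δu/u)² + (2·δq/q)²) = √(0.00505 + 0.00211) = 0.0846
Q = 8.77e+05, so δQ = 0.0846 × 8.77e+05 = 74300.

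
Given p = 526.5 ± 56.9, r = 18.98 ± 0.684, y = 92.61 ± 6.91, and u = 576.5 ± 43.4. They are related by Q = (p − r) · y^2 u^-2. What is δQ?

Let w = p − r = 507.5. δw = √(δp² + δr²) = √(3240 + 0.468) = 56.9, so δw/w = 0.112.
Q is then a monomial in w, y, u:
δQ/Q = √((δw/w)² + (2·δy/y)² + (-2·δu/u)²) = √(0.0126 + 0.0223 + 0.0227) = 0.240
Q = 13.10, so δQ = 0.240 × 13.10 = 3.14.

3.14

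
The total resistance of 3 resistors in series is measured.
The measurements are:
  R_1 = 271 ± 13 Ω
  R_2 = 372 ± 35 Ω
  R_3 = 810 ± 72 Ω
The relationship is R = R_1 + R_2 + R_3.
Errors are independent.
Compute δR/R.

R is a linear combination, so absolute uncertainties add in quadrature:
  (δR_1)² = 169;  (δR_2)² = 1220;  (δR_3)² = 5180
δR = √(6580) = 81.1 Ω
R = 1450 Ω, so δR/R = 81.1/1450 = 0.0558.

0.0558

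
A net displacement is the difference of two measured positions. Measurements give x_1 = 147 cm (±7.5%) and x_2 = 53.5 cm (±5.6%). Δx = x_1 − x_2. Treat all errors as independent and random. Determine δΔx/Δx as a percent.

Sums and differences: (δΔx)² = Σ (cᵢ δxᵢ)².
  (δx_1)² = 122;  (δx_2)² = 8.98
δΔx = √(131) = 11.4 cm
Δx = 93.5 cm, so δΔx/Δx = 11.4/93.5 = 0.122.

12.2%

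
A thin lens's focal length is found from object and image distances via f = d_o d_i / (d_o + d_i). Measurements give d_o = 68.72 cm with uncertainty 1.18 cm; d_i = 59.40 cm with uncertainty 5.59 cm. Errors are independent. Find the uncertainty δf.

1.63 cm

∂f/∂d_o = (d_i/(d_o+d_i))² = 0.215;  ∂f/∂d_i = (d_o/(d_o+d_i))² = 0.288
δf = √((∂f/∂d_o · δd_o)² + (∂f/∂d_i · δd_i)²) = √(0.0643 + 2.59) = 1.63 cm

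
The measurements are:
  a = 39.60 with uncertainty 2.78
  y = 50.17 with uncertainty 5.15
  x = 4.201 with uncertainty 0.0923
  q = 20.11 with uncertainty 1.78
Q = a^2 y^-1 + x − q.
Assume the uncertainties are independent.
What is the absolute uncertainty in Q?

5.72

Let p = a^2·y^-1 = 31.26. δp/p = √((2·δa/a)² + (-1·δy/y)²) = √(0.0197 + 0.0105) = 0.174, so δp = 5.44.
Q = p + x − q: δQ = √(δp² + δx² + δq²) = √(29.6 + 0.00852 + 3.17) = 5.72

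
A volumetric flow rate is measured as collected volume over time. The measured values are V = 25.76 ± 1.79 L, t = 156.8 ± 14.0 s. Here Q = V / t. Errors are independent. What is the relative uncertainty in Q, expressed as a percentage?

For a monomial Q ∝ V, t^-1, fractional errors add in quadrature:
  (1·δV/V)² = (1×0.0695)² = 0.00483;  (-1·δt/t)² = (-1×0.0893)² = 0.00797
δQ/Q = √(0.0128) = 0.113

11.3%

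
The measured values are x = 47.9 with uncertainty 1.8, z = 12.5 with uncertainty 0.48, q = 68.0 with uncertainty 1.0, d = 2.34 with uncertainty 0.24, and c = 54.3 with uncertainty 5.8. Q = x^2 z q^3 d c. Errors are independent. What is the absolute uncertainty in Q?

Products/powers → add relative errors in quadrature, weighted by exponent:
  (2·δx/x)² = (2×0.0376)² = 0.00565;  (1·δz/z)² = (1×0.0384)² = 0.00147;  (3·δq/q)² = (3×0.0147)² = 0.00195;  (1·δd/d)² = (1×0.103)² = 0.0105;  (1·δc/c)² = (1×0.107)² = 0.0114
δQ/Q = √(0.0310) = 0.176
Q = 1.15e+12, so δQ = 0.176 × 1.15e+12 = 2.02e+11.

2.02e+11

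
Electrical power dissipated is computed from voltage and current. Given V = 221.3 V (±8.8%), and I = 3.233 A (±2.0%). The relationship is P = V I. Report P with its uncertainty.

Relative error in a monomial: (δP/P)² = Σ (nᵢ · δxᵢ/xᵢ)².
  (1·δV/V)² = (1×0.0880)² = 0.00774;  (1·δI/I)² = (1×0.0200)² = 0.000400
δP/P = √(0.00814) = 0.0902
P = 715.5 W, so δP = 0.0902 × 715.5 = 64.6 W.

715.5 ± 64.6 W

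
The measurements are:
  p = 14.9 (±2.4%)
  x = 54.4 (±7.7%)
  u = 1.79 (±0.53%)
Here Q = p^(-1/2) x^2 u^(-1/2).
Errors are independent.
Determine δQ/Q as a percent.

15.4%

For a monomial Q ∝ p^(-1/2), x^2, u^(-1/2), fractional errors add in quadrature:
  (−½·δp/p)² = (-0.5×0.0240)² = 0.000144;  (2·δx/x)² = (2×0.0770)² = 0.0237;  (−½·δu/u)² = (-0.5×0.00530)² = 7.02e-06
δQ/Q = √(0.0239) = 0.154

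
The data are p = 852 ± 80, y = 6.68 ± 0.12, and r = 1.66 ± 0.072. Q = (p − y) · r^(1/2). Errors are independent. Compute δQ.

106

Let u = p − y = 845. δu = √(δp² + δy²) = √(6400 + 0.0144) = 80.0, so δu/u = 0.0946.
Q is then a monomial in u, r:
δQ/Q = √((δu/u)² + (½·δr/r)²) = √(0.00896 + 0.000470) = 0.0971
Q = 1090, so δQ = 0.0971 × 1090 = 106.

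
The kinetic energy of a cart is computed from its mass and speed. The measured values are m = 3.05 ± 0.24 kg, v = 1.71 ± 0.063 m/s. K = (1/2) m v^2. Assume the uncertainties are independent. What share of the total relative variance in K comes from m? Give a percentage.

(δK/K)² = (1·δm/m)² + (2·δv/v)²
  m term: (1×0.0787)² = 0.00619
  v term: (2×0.0368)² = 0.00543
Total = 0.0116. Share from m = 0.00619/0.0116 = 0.533.

53.3%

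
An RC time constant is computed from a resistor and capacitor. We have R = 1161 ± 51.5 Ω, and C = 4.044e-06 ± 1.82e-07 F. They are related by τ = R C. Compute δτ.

Each factor contributes (exponent × relative error)² to (δτ/τ)²:
  (1·δR/R)² = (1×0.0444)² = 0.00197;  (1·δC/C)² = (1×0.0450)² = 0.00203
δτ/τ = √(0.00399) = 0.0632
τ = 0.004695 s, so δτ = 0.0632 × 0.004695 = 0.000297 s.

0.000297 s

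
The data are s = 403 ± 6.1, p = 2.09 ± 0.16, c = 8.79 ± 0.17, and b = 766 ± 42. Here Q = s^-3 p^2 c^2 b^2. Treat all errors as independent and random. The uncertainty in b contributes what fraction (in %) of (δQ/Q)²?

(δQ/Q)² = (-3·δs/s)² + (2·δp/p)² + (2·δc/c)² + (2·δb/b)²
  s term: (-3×0.0151)² = 0.00206
  p term: (2×0.0766)² = 0.0234
  c term: (2×0.0193)² = 0.00150
  b term: (2×0.0548)² = 0.0120
Total = 0.0390. Share from b = 0.0120/0.0390 = 0.308.

30.8%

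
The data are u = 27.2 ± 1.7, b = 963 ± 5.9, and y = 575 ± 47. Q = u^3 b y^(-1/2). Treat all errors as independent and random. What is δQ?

Q is a product of powers, so relative uncertainties combine in quadrature:
  (3·δu/u)² = (3×0.0625)² = 0.0352;  (1·δb/b)² = (1×0.00613)² = 3.75e-05;  (−½·δy/y)² = (-0.5×0.0817)² = 0.00167
δQ/Q = √(0.0369) = 0.192
Q = 8.08e+05, so δQ = 0.192 × 8.08e+05 = 1.55e+05.

1.55e+05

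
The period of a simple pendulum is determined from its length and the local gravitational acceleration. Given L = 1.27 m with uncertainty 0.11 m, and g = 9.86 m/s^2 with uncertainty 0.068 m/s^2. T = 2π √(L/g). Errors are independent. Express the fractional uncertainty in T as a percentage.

For a monomial T ∝ L^(1/2), g^(-1/2), fractional errors add in quadrature:
  (½·δL/L)² = (0.5×0.0866)² = 0.00188;  (−½·δg/g)² = (-0.5×0.00690)² = 1.19e-05
δT/T = √(0.00189) = 0.0434

4.34%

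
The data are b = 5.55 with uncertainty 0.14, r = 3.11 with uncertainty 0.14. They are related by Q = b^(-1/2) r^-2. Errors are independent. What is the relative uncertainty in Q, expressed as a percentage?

9.09%

Q is a product of powers, so relative uncertainties combine in quadrature:
  (−½·δb/b)² = (-0.5×0.0252)² = 0.000159;  (-2·δr/r)² = (-2×0.0450)² = 0.00811
δQ/Q = √(0.00826) = 0.0909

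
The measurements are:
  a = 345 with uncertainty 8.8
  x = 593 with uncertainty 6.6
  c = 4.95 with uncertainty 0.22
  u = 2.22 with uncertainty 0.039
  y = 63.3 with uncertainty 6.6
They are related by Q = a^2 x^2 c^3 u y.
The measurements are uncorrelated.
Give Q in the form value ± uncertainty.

(7.13 ± 1.28) × 10^14

For a monomial Q ∝ a^2, x^2, c^3, u, y, fractional errors add in quadrature:
  (2·δa/a)² = (2×0.0255)² = 0.00260;  (2·δx/x)² = (2×0.0111)² = 0.000495;  (3·δc/c)² = (3×0.0444)² = 0.0178;  (1·δu/u)² = (1×0.0176)² = 0.000309;  (1·δy/y)² = (1×0.104)² = 0.0109
δQ/Q = √(0.0321) = 0.179
Q = 7.13e+14, so δQ = 0.179 × 7.13e+14 = 1.28e+14.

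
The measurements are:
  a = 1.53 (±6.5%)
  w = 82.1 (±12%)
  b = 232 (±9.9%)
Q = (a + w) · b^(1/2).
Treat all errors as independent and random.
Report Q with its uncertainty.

1270 ± 163

Let u = a + w = 83.6. δu = √(δa² + δw²) = √(0.00989 + 97.1) = 9.85, so δu/u = 0.118.
Q is then a monomial in u, b:
δQ/Q = √((δu/u)² + (½·δb/b)²) = √(0.0139 + 0.00245) = 0.128
Q = 1270, so δQ = 0.128 × 1270 = 163.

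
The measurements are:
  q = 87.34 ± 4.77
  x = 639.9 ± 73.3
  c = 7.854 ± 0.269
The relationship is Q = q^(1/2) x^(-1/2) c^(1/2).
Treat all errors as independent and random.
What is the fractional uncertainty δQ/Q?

0.0657

Each factor contributes (exponent × relative error)² to (δQ/Q)²:
  (½·δq/q)² = (0.5×0.0546)² = 0.000746;  (−½·δx/x)² = (-0.5×0.115)² = 0.00328;  (½·δc/c)² = (0.5×0.0343)² = 0.000293
δQ/Q = √(0.00432) = 0.0657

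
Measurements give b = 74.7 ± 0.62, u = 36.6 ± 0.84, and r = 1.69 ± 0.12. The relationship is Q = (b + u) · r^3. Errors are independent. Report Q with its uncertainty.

537 ± 115

Let w = b + u = 111. δw = √(δb² + δu²) = √(0.384 + 0.706) = 1.04, so δw/w = 0.00938.
Q is then a monomial in w, r:
δQ/Q = √((δw/w)² + (3·δr/r)²) = √(8.8e-05 + 0.0454) = 0.213
Q = 537, so δQ = 0.213 × 537 = 115.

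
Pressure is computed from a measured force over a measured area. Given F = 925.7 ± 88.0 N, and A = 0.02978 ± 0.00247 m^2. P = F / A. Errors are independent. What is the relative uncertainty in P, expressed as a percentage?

12.6%

Products/powers → add relative errors in quadrature, weighted by exponent:
  (1·δF/F)² = (1×0.0951)² = 0.00904;  (-1·δA/A)² = (-1×0.0829)² = 0.00688
δP/P = √(0.0159) = 0.126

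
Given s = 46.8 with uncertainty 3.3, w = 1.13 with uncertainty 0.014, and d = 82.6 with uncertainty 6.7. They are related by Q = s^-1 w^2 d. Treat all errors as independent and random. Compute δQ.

0.249

Q is a product of powers, so relative uncertainties combine in quadrature:
  (-1·δs/s)² = (-1×0.0705)² = 0.00497;  (2·δw/w)² = (2×0.0124)² = 0.000614;  (1·δd/d)² = (1×0.0811)² = 0.00658
δQ/Q = √(0.0122) = 0.110
Q = 2.25, so δQ = 0.110 × 2.25 = 0.249.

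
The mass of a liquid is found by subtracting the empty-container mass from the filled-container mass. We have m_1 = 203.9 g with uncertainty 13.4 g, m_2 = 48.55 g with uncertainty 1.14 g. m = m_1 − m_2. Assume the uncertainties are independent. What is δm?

13.4 g

Sums and differences: (δm)² = Σ (cᵢ δxᵢ)².
  (δm_1)² = 180;  (δm_2)² = 1.30
δm = √(181) = 13.4 g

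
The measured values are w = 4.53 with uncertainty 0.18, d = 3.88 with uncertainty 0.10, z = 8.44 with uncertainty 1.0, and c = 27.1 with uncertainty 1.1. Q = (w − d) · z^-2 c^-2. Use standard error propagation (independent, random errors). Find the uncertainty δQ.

Let u = w − d = 0.650. δu = √(δw² + δd²) = √(0.0324 + 0.0100) = 0.206, so δu/u = 0.317.
Q is then a monomial in u, z, c:
δQ/Q = √((δu/u)² + (-2·δz/z)² + (-2·δc/c)²) = √(0.100 + 0.0562 + 0.00659) = 0.404
Q = 1.24e-05, so δQ = 0.404 × 1.24e-05 = 5.02e-06.

5.02e-06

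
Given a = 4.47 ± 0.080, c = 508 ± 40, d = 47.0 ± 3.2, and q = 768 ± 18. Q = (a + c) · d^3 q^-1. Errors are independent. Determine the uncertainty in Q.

Let u = a + c = 512. δu = √(δa² + δc²) = √(0.00640 + 1600) = 40.0, so δu/u = 0.0781.
Q is then a monomial in u, d, q:
δQ/Q = √((δu/u)² + (3·δd/d)² + (-1·δq/q)²) = √(0.00609 + 0.0417 + 0.000549) = 0.220
Q = 69300, so δQ = 0.220 × 69300 = 15200.

15200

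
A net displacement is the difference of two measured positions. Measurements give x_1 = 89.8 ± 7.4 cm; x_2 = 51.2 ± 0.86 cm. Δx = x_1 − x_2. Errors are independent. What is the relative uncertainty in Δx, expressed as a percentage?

For a sum/difference, combine absolute errors in quadrature:
  (δx_1)² = 54.8;  (δx_2)² = 0.740
δΔx = √(55.5) = 7.45 cm
Δx = 38.6 cm, so δΔx/Δx = 7.45/38.6 = 0.193.

19.3%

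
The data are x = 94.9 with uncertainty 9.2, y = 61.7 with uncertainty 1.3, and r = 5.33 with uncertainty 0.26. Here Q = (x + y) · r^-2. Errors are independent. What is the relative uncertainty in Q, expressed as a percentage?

11.4%

Let u = x + y = 157. δu = √(δx² + δy²) = √(84.6 + 1.69) = 9.29, so δu/u = 0.0593.
Q is then a monomial in u, r:
δQ/Q = √((δu/u)² + (-2·δr/r)²) = √(0.00352 + 0.00952) = 0.114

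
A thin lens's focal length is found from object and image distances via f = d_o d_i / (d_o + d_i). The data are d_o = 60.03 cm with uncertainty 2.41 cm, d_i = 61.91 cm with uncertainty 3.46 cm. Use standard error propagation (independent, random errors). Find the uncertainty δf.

1.04 cm

∂f/∂d_o = (d_i/(d_o+d_i))² = 0.258;  ∂f/∂d_i = (d_o/(d_o+d_i))² = 0.242
δf = √((∂f/∂d_o · δd_o)² + (∂f/∂d_i · δd_i)²) = √(0.386 + 0.703) = 1.04 cm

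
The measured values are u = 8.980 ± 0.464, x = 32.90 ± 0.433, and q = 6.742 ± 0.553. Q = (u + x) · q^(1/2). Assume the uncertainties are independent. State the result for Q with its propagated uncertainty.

Let w = u + x = 41.88. δw = √(δu² + δx²) = √(0.215 + 0.187) = 0.635, so δw/w = 0.0152.
Q is then a monomial in w, q:
δQ/Q = √((δw/w)² + (½·δq/q)²) = √(0.000230 + 0.00168) = 0.0437
Q = 108.7, so δQ = 0.0437 × 108.7 = 4.75.

108.7 ± 4.75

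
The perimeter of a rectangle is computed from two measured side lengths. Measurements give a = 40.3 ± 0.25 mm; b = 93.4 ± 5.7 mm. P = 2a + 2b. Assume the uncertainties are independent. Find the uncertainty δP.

Each term contributes (cᵢ δxᵢ)² to (δP)²:
  (2·δa)² = 0.250;  (2·δb)² = 130
δP = √(130) = 11.4 mm

11.4 mm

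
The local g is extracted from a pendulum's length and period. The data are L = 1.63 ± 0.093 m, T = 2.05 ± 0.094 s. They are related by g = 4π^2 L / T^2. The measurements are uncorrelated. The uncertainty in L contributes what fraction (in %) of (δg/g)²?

27.9%

(δg/g)² = (1·δL/L)² + (-2·δT/T)²
  L term: (1×0.0571)² = 0.00326
  T term: (-2×0.0459)² = 0.00841
Total = 0.0117. Share from L = 0.00326/0.0117 = 0.279.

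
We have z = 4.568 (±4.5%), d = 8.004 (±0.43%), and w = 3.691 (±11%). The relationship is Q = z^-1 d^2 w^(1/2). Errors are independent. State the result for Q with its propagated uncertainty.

26.94 ± 1.93

For a monomial Q ∝ z^-1, d^2, w^(1/2), fractional errors add in quadrature:
  (-1·δz/z)² = (-1×0.0450)² = 0.00202;  (2·δd/d)² = (2×0.00430)² = 7.4e-05;  (½·δw/w)² = (0.5×0.110)² = 0.00302
δQ/Q = √(0.00512) = 0.0716
Q = 26.94, so δQ = 0.0716 × 26.94 = 1.93.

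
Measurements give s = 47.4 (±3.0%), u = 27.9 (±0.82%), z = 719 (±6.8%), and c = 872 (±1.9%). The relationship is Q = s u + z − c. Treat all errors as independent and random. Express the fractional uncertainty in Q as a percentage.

Let p = s·u = 1320. δp/p = √((1·δs/s)² + (1·δu/u)²) = √(0.000900 + 6.72e-05) = 0.0311, so δp = 41.1.
Q = p + z − c: δQ = √(δp² + δz² + δc²) = √(1690 + 2390 + 274) = 66.0
Q = 1170, so δQ/Q = 66.0/1170 = 0.0564.

5.64%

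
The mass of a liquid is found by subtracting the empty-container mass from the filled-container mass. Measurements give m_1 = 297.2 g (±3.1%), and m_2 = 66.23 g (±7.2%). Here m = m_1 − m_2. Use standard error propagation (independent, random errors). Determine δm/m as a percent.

4.49%

Each term contributes (cᵢ δxᵢ)² to (δm)²:
  (δm_1)² = 84.9;  (δm_2)² = 22.7
δm = √(108) = 10.4 g
m = 231.0 g, so δm/m = 10.4/231.0 = 0.0449.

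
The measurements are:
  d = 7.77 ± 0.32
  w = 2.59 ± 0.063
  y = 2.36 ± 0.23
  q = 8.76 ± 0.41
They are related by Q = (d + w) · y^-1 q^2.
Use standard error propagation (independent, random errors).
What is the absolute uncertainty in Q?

46.7

Let u = d + w = 10.4. δu = √(δd² + δw²) = √(0.102 + 0.00397) = 0.326, so δu/u = 0.0315.
Q is then a monomial in u, y, q:
δQ/Q = √((δu/u)² + (-1·δy/y)² + (2·δq/q)²) = √(0.000991 + 0.00950 + 0.00876) = 0.139
Q = 337, so δQ = 0.139 × 337 = 46.7.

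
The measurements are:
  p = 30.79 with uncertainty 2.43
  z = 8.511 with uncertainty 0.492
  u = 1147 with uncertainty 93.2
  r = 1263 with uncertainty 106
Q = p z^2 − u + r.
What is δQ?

Let w = p·z^2 = 2230. δw/w = √((1·δp/p)² + (2·δz/z)²) = √(0.00623 + 0.0134) = 0.140, so δw = 312.
Q = w − u + r: δQ = √(δw² + δu² + δr²) = √(97500 + 8690 + 11200) = 343

343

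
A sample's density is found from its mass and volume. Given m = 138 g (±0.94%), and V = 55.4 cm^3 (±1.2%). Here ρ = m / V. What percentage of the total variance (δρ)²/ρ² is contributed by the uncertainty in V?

(δρ/ρ)² = (1·δm/m)² + (-1·δV/V)²
  m term: (1×0.00940)² = 8.84e-05
  V term: (-1×0.0120)² = 0.000144
Total = 0.000232. Share from V = 0.000144/0.000232 = 0.620.

62.0%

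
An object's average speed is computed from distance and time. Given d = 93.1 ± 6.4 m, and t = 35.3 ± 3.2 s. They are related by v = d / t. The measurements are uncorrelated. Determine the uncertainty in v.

Products/powers → add relative errors in quadrature, weighted by exponent:
  (1·δd/d)² = (1×0.0687)² = 0.00473;  (-1·δt/t)² = (-1×0.0907)² = 0.00822
δv/v = √(0.0129) = 0.114
v = 2.64 m/s, so δv = 0.114 × 2.64 = 0.300 m/s.

0.300 m/s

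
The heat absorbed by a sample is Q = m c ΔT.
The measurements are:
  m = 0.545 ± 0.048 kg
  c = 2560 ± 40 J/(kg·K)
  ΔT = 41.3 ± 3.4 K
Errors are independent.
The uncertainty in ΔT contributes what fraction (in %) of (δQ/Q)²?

45.9%

(δQ/Q)² = (1·δm/m)² + (1·δc/c)² + (1·δΔT/ΔT)²
  m term: (1×0.0881)² = 0.00776
  c term: (1×0.0156)² = 0.000244
  ΔT term: (1×0.0823)² = 0.00678
Total = 0.0148. Share from ΔT = 0.00678/0.0148 = 0.459.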